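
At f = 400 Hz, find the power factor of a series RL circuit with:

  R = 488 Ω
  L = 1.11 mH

Step 1 — Angular frequency: ω = 2π·f = 2π·400 = 2513 rad/s.
Step 2 — Component impedances:
  R: Z = R = 488 Ω
  L: Z = jωL = j·2513·0.00111 = 0 + j2.79 Ω
Step 3 — Series combination: Z_total = R + L = 488 + j2.79 Ω = 488∠0.3° Ω.
Step 4 — Power factor: PF = cos(φ) = Re(Z)/|Z| = 488/488 = 1.
Step 5 — Type: Im(Z) = 2.79 ⇒ lagging (phase φ = 0.3°).

PF = 1 (lagging, φ = 0.3°)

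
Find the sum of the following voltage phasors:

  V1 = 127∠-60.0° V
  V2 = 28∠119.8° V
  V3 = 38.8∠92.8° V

Step 1 — Convert each phasor to rectangular form:
  V1 = 127·(cos(-60.0°) + j·sin(-60.0°)) = 63.5 - j110 V
  V2 = 28·(cos(119.8°) + j·sin(119.8°)) = -13.92 + j24.3 V
  V3 = 38.8·(cos(92.8°) + j·sin(92.8°)) = -1.895 + j38.75 V
Step 2 — Sum components: V_total = 47.69 - j46.93 V.
Step 3 — Convert to polar: |V_total| = 66.91 V, ∠V_total = -44.5°.

V_total = 66.91∠-44.5° V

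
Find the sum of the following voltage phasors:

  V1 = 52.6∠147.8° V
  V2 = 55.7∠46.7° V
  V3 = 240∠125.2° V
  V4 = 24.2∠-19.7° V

Step 1 — Convert each phasor to rectangular form:
  V1 = 52.6·(cos(147.8°) + j·sin(147.8°)) = -44.51 + j28.03 V
  V2 = 55.7·(cos(46.7°) + j·sin(46.7°)) = 38.2 + j40.54 V
  V3 = 240·(cos(125.2°) + j·sin(125.2°)) = -138.3 + j196.1 V
  V4 = 24.2·(cos(-19.7°) + j·sin(-19.7°)) = 22.78 - j8.158 V
Step 2 — Sum components: V_total = -121.9 + j256.5 V.
Step 3 — Convert to polar: |V_total| = 284 V, ∠V_total = 115.4°.

V_total = 284∠115.4° V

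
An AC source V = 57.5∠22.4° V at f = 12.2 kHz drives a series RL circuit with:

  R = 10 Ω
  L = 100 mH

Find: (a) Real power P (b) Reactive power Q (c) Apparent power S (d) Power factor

Step 1 — Angular frequency: ω = 2π·f = 2π·1.22e+04 = 7.665e+04 rad/s.
Step 2 — Component impedances:
  R: Z = R = 10 Ω
  L: Z = jωL = j·7.665e+04·0.1 = 0 + j7665 Ω
Step 3 — Series combination: Z_total = R + L = 10 + j7665 Ω = 7665∠89.9° Ω.
Step 4 — Source phasor: V = 57.5∠22.4° V = 53.16 + j21.91 V.
Step 5 — Current: I = V / Z = 0.002868 - j0.006931 A = 0.007501∠-67.5° A.
Step 6 — Complex power: S = V·I* = 0.0005627 + j0.4313 VA.
Step 7 — Real power: P = Re(S) = 0.0005627 W.
Step 8 — Reactive power: Q = Im(S) = 0.4313 VAR.
Step 9 — Apparent power: |S| = 0.4313 VA.
Step 10 — Power factor: PF = P/|S| = 0.001305 (lagging).

(a) P = 0.0005627 W  (b) Q = 0.4313 VAR  (c) S = 0.4313 VA  (d) PF = 0.001305 (lagging)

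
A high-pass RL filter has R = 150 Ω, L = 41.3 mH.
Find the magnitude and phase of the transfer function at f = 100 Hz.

Step 1 — Angular frequency: ω = 2π·100 = 628.3 rad/s.
Step 2 — Transfer function: H(jω) = jωL/(R + jωL).
Step 3 — Numerator jωL = j·25.95; denominator R + jωL = 150 + j25.95.
Step 4 — H = 0.02906 + j0.168.
Step 5 — Magnitude: |H| = 0.1705 (-15.4 dB); phase: φ = 80.2°.

|H| = 0.1705 (-15.4 dB), φ = 80.2°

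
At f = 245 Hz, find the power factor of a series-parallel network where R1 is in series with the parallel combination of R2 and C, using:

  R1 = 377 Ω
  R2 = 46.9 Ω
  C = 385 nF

Step 1 — Angular frequency: ω = 2π·f = 2π·245 = 1539 rad/s.
Step 2 — Component impedances:
  R1: Z = R = 377 Ω
  R2: Z = R = 46.9 Ω
  C: Z = 1/(jωC) = -j/(ω·C) = 0 - j1687 Ω
Step 3 — Parallel branch: R2 || C = 1/(1/R2 + 1/C) = 46.86 - j1.303 Ω.
Step 4 — Series with R1: Z_total = R1 + (R2 || C) = 423.9 - j1.303 Ω = 423.9∠-0.2° Ω.
Step 5 — Power factor: PF = cos(φ) = Re(Z)/|Z| = 423.9/423.9 = 1.
Step 6 — Type: Im(Z) = -1.303 ⇒ leading (phase φ = -0.2°).

PF = 1 (leading, φ = -0.2°)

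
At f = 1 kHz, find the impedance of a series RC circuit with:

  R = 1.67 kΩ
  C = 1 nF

Step 1 — Angular frequency: ω = 2π·f = 2π·1000 = 6283 rad/s.
Step 2 — Component impedances:
  R: Z = R = 1670 Ω
  C: Z = 1/(jωC) = -j/(ω·C) = 0 - j1.592e+05 Ω
Step 3 — Series combination: Z_total = R + C = 1670 - j1.592e+05 Ω = 1.592e+05∠-89.4° Ω.

Z = 1670 - j1.592e+05 Ω = 1.592e+05∠-89.4° Ω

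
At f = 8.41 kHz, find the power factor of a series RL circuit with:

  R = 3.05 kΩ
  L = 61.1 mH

Step 1 — Angular frequency: ω = 2π·f = 2π·8410 = 5.284e+04 rad/s.
Step 2 — Component impedances:
  R: Z = R = 3050 Ω
  L: Z = jωL = j·5.284e+04·0.0611 = 0 + j3229 Ω
Step 3 — Series combination: Z_total = R + L = 3050 + j3229 Ω = 4441∠46.6° Ω.
Step 4 — Power factor: PF = cos(φ) = Re(Z)/|Z| = 3050/4441.5 = 0.6867.
Step 5 — Type: Im(Z) = 3229 ⇒ lagging (phase φ = 46.6°).

PF = 0.6867 (lagging, φ = 46.6°)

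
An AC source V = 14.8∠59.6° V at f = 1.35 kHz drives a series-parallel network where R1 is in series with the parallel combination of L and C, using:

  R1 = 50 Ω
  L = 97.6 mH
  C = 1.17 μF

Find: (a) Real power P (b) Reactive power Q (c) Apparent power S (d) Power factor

Step 1 — Angular frequency: ω = 2π·f = 2π·1350 = 8482 rad/s.
Step 2 — Component impedances:
  R1: Z = R = 50 Ω
  L: Z = jωL = j·8482·0.0976 = 0 + j827.9 Ω
  C: Z = 1/(jωC) = -j/(ω·C) = 0 - j100.8 Ω
Step 3 — Parallel branch: L || C = 1/(1/L + 1/C) = 0 - j114.7 Ω.
Step 4 — Series with R1: Z_total = R1 + (L || C) = 50 - j114.7 Ω = 125.1∠-66.5° Ω.
Step 5 — Source phasor: V = 14.8∠59.6° V = 7.489 + j12.77 V.
Step 6 — Current: I = V / Z = -0.0696 + j0.09561 A = 0.1183∠126.1° A.
Step 7 — Complex power: S = V·I* = 0.6993 - j1.604 VA.
Step 8 — Real power: P = Re(S) = 0.6993 W.
Step 9 — Reactive power: Q = Im(S) = -1.604 VAR.
Step 10 — Apparent power: |S| = 1.75 VA.
Step 11 — Power factor: PF = P/|S| = 0.3995 (leading).

(a) P = 0.6993 W  (b) Q = -1.604 VAR  (c) S = 1.75 VA  (d) PF = 0.3995 (leading)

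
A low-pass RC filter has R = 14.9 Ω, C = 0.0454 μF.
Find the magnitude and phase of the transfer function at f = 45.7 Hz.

Step 1 — Angular frequency: ω = 2π·45.7 = 287.1 rad/s.
Step 2 — Transfer function: H(jω) = 1/(1 + jωRC).
Step 3 — Denominator: 1 + jωRC = 1 + j·287.1·14.9·4.54e-08 = 1 + j0.0001942.
Step 4 — H = 1 - j0.0001942.
Step 5 — Magnitude: |H| = 1 (-0.0 dB); phase: φ = -0.0°.

|H| = 1 (-0.0 dB), φ = -0.0°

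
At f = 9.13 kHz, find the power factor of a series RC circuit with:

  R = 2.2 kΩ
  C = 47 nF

Step 1 — Angular frequency: ω = 2π·f = 2π·9130 = 5.737e+04 rad/s.
Step 2 — Component impedances:
  R: Z = R = 2200 Ω
  C: Z = 1/(jωC) = -j/(ω·C) = 0 - j370.9 Ω
Step 3 — Series combination: Z_total = R + C = 2200 - j370.9 Ω = 2231∠-9.6° Ω.
Step 4 — Power factor: PF = cos(φ) = Re(Z)/|Z| = 2200/2231 = 0.9861.
Step 5 — Type: Im(Z) = -370.9 ⇒ leading (phase φ = -9.6°).

PF = 0.9861 (leading, φ = -9.6°)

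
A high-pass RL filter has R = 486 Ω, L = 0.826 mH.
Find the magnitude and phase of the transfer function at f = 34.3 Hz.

Step 1 — Angular frequency: ω = 2π·34.3 = 215.5 rad/s.
Step 2 — Transfer function: H(jω) = jωL/(R + jωL).
Step 3 — Numerator jωL = j·0.178; denominator R + jωL = 486 + j0.178.
Step 4 — H = 1.342e-07 + j0.0003663.
Step 5 — Magnitude: |H| = 0.0003663 (-68.7 dB); phase: φ = 90.0°.

|H| = 0.0003663 (-68.7 dB), φ = 90.0°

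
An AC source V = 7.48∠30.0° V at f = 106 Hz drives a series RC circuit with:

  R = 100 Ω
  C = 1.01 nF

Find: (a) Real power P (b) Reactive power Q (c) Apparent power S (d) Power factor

Step 1 — Angular frequency: ω = 2π·f = 2π·106 = 666 rad/s.
Step 2 — Component impedances:
  R: Z = R = 100 Ω
  C: Z = 1/(jωC) = -j/(ω·C) = 0 - j1.487e+06 Ω
Step 3 — Series combination: Z_total = R + C = 100 - j1.487e+06 Ω = 1.487e+06∠-90.0° Ω.
Step 4 — Source phasor: V = 7.48∠30.0° V = 6.478 + j3.74 V.
Step 5 — Current: I = V / Z = -2.516e-06 + j4.358e-06 A = 5.032e-06∠120.0° A.
Step 6 — Complex power: S = V·I* = 2.532e-09 - j3.764e-05 VA.
Step 7 — Real power: P = Re(S) = 2.532e-09 W.
Step 8 — Reactive power: Q = Im(S) = -3.764e-05 VAR.
Step 9 — Apparent power: |S| = 3.764e-05 VA.
Step 10 — Power factor: PF = P/|S| = 6.727e-05 (leading).

(a) P = 2.532e-09 W  (b) Q = -3.764e-05 VAR  (c) S = 3.764e-05 VA  (d) PF = 6.727e-05 (leading)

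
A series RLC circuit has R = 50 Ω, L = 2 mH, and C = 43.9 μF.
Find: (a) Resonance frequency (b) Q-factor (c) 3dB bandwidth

Step 1 — Resonance condition Im(Z)=0 gives ω₀ = 1/√(LC).
Step 2 — ω₀ = 1/√(0.002·4.39e-05) = 3375 rad/s.
Step 3 — f₀ = ω₀/(2π) = 537.1 Hz.
Step 4 — Series Q: Q = ω₀L/R = 3375·0.002/50 = 0.135.
Step 5 — 3dB bandwidth: Δω = ω₀/Q = 2.5e+04 rad/s; BW = Δω/(2π) = 3979 Hz.

(a) f₀ = 537.1 Hz  (b) Q = 0.135  (c) BW = 3979 Hz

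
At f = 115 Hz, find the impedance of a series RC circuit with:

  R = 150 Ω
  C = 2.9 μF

Step 1 — Angular frequency: ω = 2π·f = 2π·115 = 722.6 rad/s.
Step 2 — Component impedances:
  R: Z = R = 150 Ω
  C: Z = 1/(jωC) = -j/(ω·C) = 0 - j477.2 Ω
Step 3 — Series combination: Z_total = R + C = 150 - j477.2 Ω = 500.2∠-72.6° Ω.

Z = 150 - j477.2 Ω = 500.2∠-72.6° Ω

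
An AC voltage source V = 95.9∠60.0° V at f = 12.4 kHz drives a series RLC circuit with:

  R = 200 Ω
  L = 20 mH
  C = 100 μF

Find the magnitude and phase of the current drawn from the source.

Step 1 — Angular frequency: ω = 2π·f = 2π·1.24e+04 = 7.791e+04 rad/s.
Step 2 — Component impedances:
  R: Z = R = 200 Ω
  L: Z = jωL = j·7.791e+04·0.02 = 0 + j1558 Ω
  C: Z = 1/(jωC) = -j/(ω·C) = 0 - j0.1284 Ω
Step 3 — Series combination: Z_total = R + L + C = 200 + j1558 Ω = 1571∠82.7° Ω.
Step 4 — Source phasor: V = 95.9∠60.0° V = 47.95 + j83.05 V.
Step 5 — Ohm's law: I = V / Z_total = (47.95 + j83.05) / (200 + j1558) = 0.05633 - j0.02354 A.
Step 6 — Convert to polar: |I| = 0.06105 A, ∠I = -22.7°.

I = 0.06105∠-22.7° A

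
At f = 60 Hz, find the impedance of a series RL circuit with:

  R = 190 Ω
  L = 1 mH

Step 1 — Angular frequency: ω = 2π·f = 2π·60 = 377 rad/s.
Step 2 — Component impedances:
  R: Z = R = 190 Ω
  L: Z = jωL = j·377·0.001 = 0 + j0.377 Ω
Step 3 — Series combination: Z_total = R + L = 190 + j0.377 Ω = 190∠0.1° Ω.

Z = 190 + j0.377 Ω = 190∠0.1° Ω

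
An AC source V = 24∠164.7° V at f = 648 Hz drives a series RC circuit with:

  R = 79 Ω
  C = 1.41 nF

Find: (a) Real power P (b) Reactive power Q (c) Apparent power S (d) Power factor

Step 1 — Angular frequency: ω = 2π·f = 2π·648 = 4072 rad/s.
Step 2 — Component impedances:
  R: Z = R = 79 Ω
  C: Z = 1/(jωC) = -j/(ω·C) = 0 - j1.742e+05 Ω
Step 3 — Series combination: Z_total = R + C = 79 - j1.742e+05 Ω = 1.742e+05∠-90.0° Ω.
Step 4 — Source phasor: V = 24∠164.7° V = -23.15 + j6.333 V.
Step 5 — Current: I = V / Z = -3.642e-05 - j0.0001329 A = 0.0001378∠-105.3° A.
Step 6 — Complex power: S = V·I* = 1.5e-06 - j0.003307 VA.
Step 7 — Real power: P = Re(S) = 1.5e-06 W.
Step 8 — Reactive power: Q = Im(S) = -0.003307 VAR.
Step 9 — Apparent power: |S| = 0.003307 VA.
Step 10 — Power factor: PF = P/|S| = 0.0004535 (leading).

(a) P = 1.5e-06 W  (b) Q = -0.003307 VAR  (c) S = 0.003307 VA  (d) PF = 0.0004535 (leading)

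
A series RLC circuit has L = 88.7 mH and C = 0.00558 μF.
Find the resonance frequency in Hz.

Step 1 — Resonance condition Im(Z)=0 gives ω₀ = 1/√(LC).
Step 2 — ω₀ = 1/√(0.0887·5.58e-09) = 4.495e+04 rad/s.
Step 3 — f₀ = ω₀/(2π) = 7154 Hz.

f₀ = 7154 Hz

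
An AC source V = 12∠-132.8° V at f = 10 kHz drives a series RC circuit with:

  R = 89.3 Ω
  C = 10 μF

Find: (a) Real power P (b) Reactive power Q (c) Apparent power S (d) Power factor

Step 1 — Angular frequency: ω = 2π·f = 2π·1e+04 = 6.283e+04 rad/s.
Step 2 — Component impedances:
  R: Z = R = 89.3 Ω
  C: Z = 1/(jωC) = -j/(ω·C) = 0 - j1.592 Ω
Step 3 — Series combination: Z_total = R + C = 89.3 - j1.592 Ω = 89.31∠-1.0° Ω.
Step 4 — Source phasor: V = 12∠-132.8° V = -8.153 - j8.805 V.
Step 5 — Current: I = V / Z = -0.08952 - j0.1002 A = 0.1344∠-131.8° A.
Step 6 — Complex power: S = V·I* = 1.612 - j0.02873 VA.
Step 7 — Real power: P = Re(S) = 1.612 W.
Step 8 — Reactive power: Q = Im(S) = -0.02873 VAR.
Step 9 — Apparent power: |S| = 1.612 VA.
Step 10 — Power factor: PF = P/|S| = 0.9998 (leading).

(a) P = 1.612 W  (b) Q = -0.02873 VAR  (c) S = 1.612 VA  (d) PF = 0.9998 (leading)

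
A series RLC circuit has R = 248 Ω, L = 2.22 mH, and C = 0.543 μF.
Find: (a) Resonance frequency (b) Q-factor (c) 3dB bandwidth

Step 1 — Resonance: ω₀ = 1/√(LC) = 1/√(0.00222·5.43e-07) = 2.88e+04 rad/s.
Step 2 — f₀ = ω₀/(2π) = 4584 Hz.
Step 3 — Series Q: Q = ω₀L/R = 2.88e+04·0.00222/248 = 0.2578.
Step 4 — Bandwidth: Δω = ω₀/Q = 1.117e+05 rad/s; BW = Δω/(2π) = 1.778e+04 Hz.

(a) f₀ = 4584 Hz  (b) Q = 0.2578  (c) BW = 1.778e+04 Hz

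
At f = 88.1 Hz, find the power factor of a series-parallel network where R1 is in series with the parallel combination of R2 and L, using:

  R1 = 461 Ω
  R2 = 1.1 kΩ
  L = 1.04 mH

Step 1 — Angular frequency: ω = 2π·f = 2π·88.1 = 553.5 rad/s.
Step 2 — Component impedances:
  R1: Z = R = 461 Ω
  R2: Z = R = 1100 Ω
  L: Z = jωL = j·553.5·0.00104 = 0 + j0.5757 Ω
Step 3 — Parallel branch: R2 || L = 1/(1/R2 + 1/L) = 0.0003013 + j0.5757 Ω.
Step 4 — Series with R1: Z_total = R1 + (R2 || L) = 461 + j0.5757 Ω = 461∠0.1° Ω.
Step 5 — Power factor: PF = cos(φ) = Re(Z)/|Z| = 461/461 = 1.
Step 6 — Type: Im(Z) = 0.5757 ⇒ lagging (phase φ = 0.1°).

PF = 1 (lagging, φ = 0.1°)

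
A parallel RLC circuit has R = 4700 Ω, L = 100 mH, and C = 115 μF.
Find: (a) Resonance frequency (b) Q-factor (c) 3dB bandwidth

Step 1 — Resonance: ω₀ = 1/√(LC) = 1/√(0.1·0.000115) = 294.9 rad/s.
Step 2 — f₀ = ω₀/(2π) = 46.93 Hz.
Step 3 — Parallel Q: Q = R/(ω₀L) = 4700/(294.9·0.1) = 159.4.
Step 4 — Bandwidth: Δω = ω₀/Q = 1.85 rad/s; BW = Δω/(2π) = 0.2945 Hz.

(a) f₀ = 46.93 Hz  (b) Q = 159.4  (c) BW = 0.2945 Hz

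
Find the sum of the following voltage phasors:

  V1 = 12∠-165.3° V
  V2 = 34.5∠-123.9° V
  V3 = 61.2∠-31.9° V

Step 1 — Convert each phasor to rectangular form:
  V1 = 12·(cos(-165.3°) + j·sin(-165.3°)) = -11.61 - j3.045 V
  V2 = 34.5·(cos(-123.9°) + j·sin(-123.9°)) = -19.24 - j28.64 V
  V3 = 61.2·(cos(-31.9°) + j·sin(-31.9°)) = 51.96 - j32.34 V
Step 2 — Sum components: V_total = 21.11 - j64.02 V.
Step 3 — Convert to polar: |V_total| = 67.41 V, ∠V_total = -71.8°.

V_total = 67.41∠-71.8° V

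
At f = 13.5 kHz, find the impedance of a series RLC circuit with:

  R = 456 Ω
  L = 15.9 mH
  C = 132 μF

Step 1 — Angular frequency: ω = 2π·f = 2π·1.35e+04 = 8.482e+04 rad/s.
Step 2 — Component impedances:
  R: Z = R = 456 Ω
  L: Z = jωL = j·8.482e+04·0.0159 = 0 + j1349 Ω
  C: Z = 1/(jωC) = -j/(ω·C) = 0 - j0.08931 Ω
Step 3 — Series combination: Z_total = R + L + C = 456 + j1349 Ω = 1424∠71.3° Ω.

Z = 456 + j1349 Ω = 1424∠71.3° Ω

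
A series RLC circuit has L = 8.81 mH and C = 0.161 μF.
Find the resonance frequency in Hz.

Step 1 — Resonance condition Im(Z)=0 gives ω₀ = 1/√(LC).
Step 2 — ω₀ = 1/√(0.00881·1.61e-07) = 2.655e+04 rad/s.
Step 3 — f₀ = ω₀/(2π) = 4226 Hz.

f₀ = 4226 Hz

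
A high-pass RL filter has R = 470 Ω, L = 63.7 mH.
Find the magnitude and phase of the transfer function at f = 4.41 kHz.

Step 1 — Angular frequency: ω = 2π·4410 = 2.771e+04 rad/s.
Step 2 — Transfer function: H(jω) = jωL/(R + jωL).
Step 3 — Numerator jωL = j·1765; denominator R + jωL = 470 + j1765.
Step 4 — H = 0.9338 + j0.2487.
Step 5 — Magnitude: |H| = 0.9663 (-0.3 dB); phase: φ = 14.9°.

|H| = 0.9663 (-0.3 dB), φ = 14.9°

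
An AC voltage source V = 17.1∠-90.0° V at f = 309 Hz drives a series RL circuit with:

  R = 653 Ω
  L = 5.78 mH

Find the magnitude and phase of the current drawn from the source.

Step 1 — Angular frequency: ω = 2π·f = 2π·309 = 1942 rad/s.
Step 2 — Component impedances:
  R: Z = R = 653 Ω
  L: Z = jωL = j·1942·0.00578 = 0 + j11.22 Ω
Step 3 — Series combination: Z_total = R + L = 653 + j11.22 Ω = 653.1∠1.0° Ω.
Step 4 — Source phasor: V = 17.1∠-90.0° V = 0 - j17.1 V.
Step 5 — Ohm's law: I = V / Z_total = (0 - j17.1) / (653 + j11.22) = -0.0004499 - j0.02618 A.
Step 6 — Convert to polar: |I| = 0.02618 A, ∠I = -91.0°.

I = 0.02618∠-91.0° A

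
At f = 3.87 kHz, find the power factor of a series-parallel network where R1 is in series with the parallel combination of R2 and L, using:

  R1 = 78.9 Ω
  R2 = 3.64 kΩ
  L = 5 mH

Step 1 — Angular frequency: ω = 2π·f = 2π·3870 = 2.432e+04 rad/s.
Step 2 — Component impedances:
  R1: Z = R = 78.9 Ω
  R2: Z = R = 3640 Ω
  L: Z = jωL = j·2.432e+04·0.005 = 0 + j121.6 Ω
Step 3 — Parallel branch: R2 || L = 1/(1/R2 + 1/L) = 4.056 + j121.4 Ω.
Step 4 — Series with R1: Z_total = R1 + (R2 || L) = 82.96 + j121.4 Ω = 147.1∠55.7° Ω.
Step 5 — Power factor: PF = cos(φ) = Re(Z)/|Z| = 82.96/147.1 = 0.564.
Step 6 — Type: Im(Z) = 121.4 ⇒ lagging (phase φ = 55.7°).

PF = 0.564 (lagging, φ = 55.7°)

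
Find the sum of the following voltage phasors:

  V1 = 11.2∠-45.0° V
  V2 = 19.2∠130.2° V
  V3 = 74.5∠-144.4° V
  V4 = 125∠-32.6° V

Step 1 — Convert each phasor to rectangular form:
  V1 = 11.2·(cos(-45.0°) + j·sin(-45.0°)) = 7.92 - j7.92 V
  V2 = 19.2·(cos(130.2°) + j·sin(130.2°)) = -12.39 + j14.66 V
  V3 = 74.5·(cos(-144.4°) + j·sin(-144.4°)) = -60.58 - j43.37 V
  V4 = 125·(cos(-32.6°) + j·sin(-32.6°)) = 105.3 - j67.35 V
Step 2 — Sum components: V_total = 40.26 - j104 V.
Step 3 — Convert to polar: |V_total| = 111.5 V, ∠V_total = -68.8°.

V_total = 111.5∠-68.8° V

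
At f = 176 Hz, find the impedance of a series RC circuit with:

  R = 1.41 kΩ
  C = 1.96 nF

Step 1 — Angular frequency: ω = 2π·f = 2π·176 = 1106 rad/s.
Step 2 — Component impedances:
  R: Z = R = 1410 Ω
  C: Z = 1/(jωC) = -j/(ω·C) = 0 - j4.614e+05 Ω
Step 3 — Series combination: Z_total = R + C = 1410 - j4.614e+05 Ω = 4.614e+05∠-89.8° Ω.

Z = 1410 - j4.614e+05 Ω = 4.614e+05∠-89.8° Ω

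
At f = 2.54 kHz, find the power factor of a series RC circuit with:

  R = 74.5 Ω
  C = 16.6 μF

Step 1 — Angular frequency: ω = 2π·f = 2π·2540 = 1.596e+04 rad/s.
Step 2 — Component impedances:
  R: Z = R = 74.5 Ω
  C: Z = 1/(jωC) = -j/(ω·C) = 0 - j3.775 Ω
Step 3 — Series combination: Z_total = R + C = 74.5 - j3.775 Ω = 74.6∠-2.9° Ω.
Step 4 — Power factor: PF = cos(φ) = Re(Z)/|Z| = 74.5/74.6 = 0.9987.
Step 5 — Type: Im(Z) = -3.775 ⇒ leading (phase φ = -2.9°).

PF = 0.9987 (leading, φ = -2.9°)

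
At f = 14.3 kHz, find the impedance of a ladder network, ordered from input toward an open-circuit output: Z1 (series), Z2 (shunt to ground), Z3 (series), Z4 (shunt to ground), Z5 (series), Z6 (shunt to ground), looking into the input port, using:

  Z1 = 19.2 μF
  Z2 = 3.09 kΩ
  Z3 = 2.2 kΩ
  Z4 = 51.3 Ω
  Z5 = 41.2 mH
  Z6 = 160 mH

Step 1 — Angular frequency: ω = 2π·f = 2π·1.43e+04 = 8.985e+04 rad/s.
Step 2 — Component impedances:
  Z1: Z = 1/(jωC) = -j/(ω·C) = 0 - j0.5797 Ω
  Z2: Z = R = 3090 Ω
  Z3: Z = R = 2200 Ω
  Z4: Z = R = 51.3 Ω
  Z5: Z = jωL = j·8.985e+04·0.0412 = 0 + j3702 Ω
  Z6: Z = jωL = j·8.985e+04·0.16 = 0 + j1.438e+04 Ω
Step 3 — Ladder network (open output): work backward from the far end, alternating series and parallel combinations. Z_in = 1302 - j0.531 Ω = 1302∠-0.0° Ω.

Z = 1302 - j0.531 Ω = 1302∠-0.0° Ω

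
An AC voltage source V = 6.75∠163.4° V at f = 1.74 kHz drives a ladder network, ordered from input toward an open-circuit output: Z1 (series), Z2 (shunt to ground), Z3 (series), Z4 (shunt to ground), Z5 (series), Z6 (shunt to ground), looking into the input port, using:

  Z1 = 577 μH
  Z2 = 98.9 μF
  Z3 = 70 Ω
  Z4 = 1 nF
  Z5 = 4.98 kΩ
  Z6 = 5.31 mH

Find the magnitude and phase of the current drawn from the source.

Step 1 — Angular frequency: ω = 2π·f = 2π·1740 = 1.093e+04 rad/s.
Step 2 — Component impedances:
  Z1: Z = jωL = j·1.093e+04·0.000577 = 0 + j6.308 Ω
  Z2: Z = 1/(jωC) = -j/(ω·C) = 0 - j0.9249 Ω
  Z3: Z = R = 70 Ω
  Z4: Z = 1/(jωC) = -j/(ω·C) = 0 - j9.147e+04 Ω
  Z5: Z = R = 4980 Ω
  Z6: Z = jωL = j·1.093e+04·0.00531 = 0 + j58.05 Ω
Step 3 — Ladder network (open output): work backward from the far end, alternating series and parallel combinations. Z_in = 0.0001694 + j5.383 Ω = 5.383∠90.0° Ω.
Step 4 — Source phasor: V = 6.75∠163.4° V = -6.469 + j1.928 V.
Step 5 — Ohm's law: I = V / Z_total = (-6.469 + j1.928) / (0.0001694 + j5.383) = 0.3582 + j1.202 A.
Step 6 — Convert to polar: |I| = 1.254 A, ∠I = 73.4°.

I = 1.254∠73.4° A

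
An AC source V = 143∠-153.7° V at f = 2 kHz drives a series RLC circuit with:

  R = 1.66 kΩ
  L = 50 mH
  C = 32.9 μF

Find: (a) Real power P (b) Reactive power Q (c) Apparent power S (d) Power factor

Step 1 — Angular frequency: ω = 2π·f = 2π·2000 = 1.257e+04 rad/s.
Step 2 — Component impedances:
  R: Z = R = 1660 Ω
  L: Z = jωL = j·1.257e+04·0.05 = 0 + j628.3 Ω
  C: Z = 1/(jωC) = -j/(ω·C) = 0 - j2.419 Ω
Step 3 — Series combination: Z_total = R + L + C = 1660 + j625.9 Ω = 1774∠20.7° Ω.
Step 4 — Source phasor: V = 143∠-153.7° V = -128.2 - j63.36 V.
Step 5 — Current: I = V / Z = -0.08021 - j0.007923 A = 0.08061∠-174.4° A.
Step 6 — Complex power: S = V·I* = 10.79 + j4.067 VA.
Step 7 — Real power: P = Re(S) = 10.79 W.
Step 8 — Reactive power: Q = Im(S) = 4.067 VAR.
Step 9 — Apparent power: |S| = 11.53 VA.
Step 10 — Power factor: PF = P/|S| = 0.9357 (lagging).

(a) P = 10.79 W  (b) Q = 4.067 VAR  (c) S = 11.53 VA  (d) PF = 0.9357 (lagging)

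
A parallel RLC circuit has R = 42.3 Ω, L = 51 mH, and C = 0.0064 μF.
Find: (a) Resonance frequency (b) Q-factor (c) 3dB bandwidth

Step 1 — Resonance: ω₀ = 1/√(LC) = 1/√(0.051·6.4e-09) = 5.535e+04 rad/s.
Step 2 — f₀ = ω₀/(2π) = 8809 Hz.
Step 3 — Parallel Q: Q = R/(ω₀L) = 42.3/(5.535e+04·0.051) = 0.01498.
Step 4 — Bandwidth: Δω = ω₀/Q = 3.694e+06 rad/s; BW = Δω/(2π) = 5.879e+05 Hz.

(a) f₀ = 8809 Hz  (b) Q = 0.01498  (c) BW = 5.879e+05 Hz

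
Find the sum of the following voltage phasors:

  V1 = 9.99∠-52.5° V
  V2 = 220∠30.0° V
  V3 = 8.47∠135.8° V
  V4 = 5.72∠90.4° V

Step 1 — Convert each phasor to rectangular form:
  V1 = 9.99·(cos(-52.5°) + j·sin(-52.5°)) = 6.082 - j7.926 V
  V2 = 220·(cos(30.0°) + j·sin(30.0°)) = 190.5 + j110 V
  V3 = 8.47·(cos(135.8°) + j·sin(135.8°)) = -6.072 + j5.905 V
  V4 = 5.72·(cos(90.4°) + j·sin(90.4°)) = -0.03993 + j5.72 V
Step 2 — Sum components: V_total = 190.5 + j113.7 V.
Step 3 — Convert to polar: |V_total| = 221.8 V, ∠V_total = 30.8°.

V_total = 221.8∠30.8° V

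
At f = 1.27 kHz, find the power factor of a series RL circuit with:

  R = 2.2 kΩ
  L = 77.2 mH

Step 1 — Angular frequency: ω = 2π·f = 2π·1270 = 7980 rad/s.
Step 2 — Component impedances:
  R: Z = R = 2200 Ω
  L: Z = jωL = j·7980·0.0772 = 0 + j616 Ω
Step 3 — Series combination: Z_total = R + L = 2200 + j616 Ω = 2285∠15.6° Ω.
Step 4 — Power factor: PF = cos(φ) = Re(Z)/|Z| = 2200/2284.6 = 0.963.
Step 5 — Type: Im(Z) = 616 ⇒ lagging (phase φ = 15.6°).

PF = 0.963 (lagging, φ = 15.6°)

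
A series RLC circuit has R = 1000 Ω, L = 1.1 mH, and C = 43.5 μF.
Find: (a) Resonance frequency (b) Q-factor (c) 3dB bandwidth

Step 1 — Resonance: ω₀ = 1/√(LC) = 1/√(0.0011·4.35e-05) = 4572 rad/s.
Step 2 — f₀ = ω₀/(2π) = 727.6 Hz.
Step 3 — Series Q: Q = ω₀L/R = 4572·0.0011/1000 = 0.005029.
Step 4 — Bandwidth: Δω = ω₀/Q = 9.091e+05 rad/s; BW = Δω/(2π) = 1.447e+05 Hz.

(a) f₀ = 727.6 Hz  (b) Q = 0.005029  (c) BW = 1.447e+05 Hz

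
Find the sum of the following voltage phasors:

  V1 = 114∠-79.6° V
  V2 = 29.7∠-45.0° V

Step 1 — Convert each phasor to rectangular form:
  V1 = 114·(cos(-79.6°) + j·sin(-79.6°)) = 20.58 - j112.1 V
  V2 = 29.7·(cos(-45.0°) + j·sin(-45.0°)) = 21 - j21 V
Step 2 — Sum components: V_total = 41.58 - j133.1 V.
Step 3 — Convert to polar: |V_total| = 139.5 V, ∠V_total = -72.7°.

V_total = 139.5∠-72.7° V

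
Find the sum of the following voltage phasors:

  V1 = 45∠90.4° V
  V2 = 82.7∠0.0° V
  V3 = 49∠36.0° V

Step 1 — Convert each phasor to rectangular form:
  V1 = 45·(cos(90.4°) + j·sin(90.4°)) = -0.3142 + j45 V
  V2 = 82.7·(cos(0.0°) + j·sin(0.0°)) = 82.7 V
  V3 = 49·(cos(36.0°) + j·sin(36.0°)) = 39.64 + j28.8 V
Step 2 — Sum components: V_total = 122 + j73.8 V.
Step 3 — Convert to polar: |V_total| = 142.6 V, ∠V_total = 31.2°.

V_total = 142.6∠31.2° V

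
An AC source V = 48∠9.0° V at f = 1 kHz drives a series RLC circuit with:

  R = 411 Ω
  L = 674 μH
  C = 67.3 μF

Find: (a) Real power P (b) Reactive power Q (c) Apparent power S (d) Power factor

Step 1 — Angular frequency: ω = 2π·f = 2π·1000 = 6283 rad/s.
Step 2 — Component impedances:
  R: Z = R = 411 Ω
  L: Z = jωL = j·6283·0.000674 = 0 + j4.235 Ω
  C: Z = 1/(jωC) = -j/(ω·C) = 0 - j2.365 Ω
Step 3 — Series combination: Z_total = R + L + C = 411 + j1.87 Ω = 411∠0.3° Ω.
Step 4 — Source phasor: V = 48∠9.0° V = 47.41 + j7.509 V.
Step 5 — Current: I = V / Z = 0.1154 + j0.01774 A = 0.1168∠8.7° A.
Step 6 — Complex power: S = V·I* = 5.606 + j0.02551 VA.
Step 7 — Real power: P = Re(S) = 5.606 W.
Step 8 — Reactive power: Q = Im(S) = 0.02551 VAR.
Step 9 — Apparent power: |S| = 5.606 VA.
Step 10 — Power factor: PF = P/|S| = 1 (lagging).

(a) P = 5.606 W  (b) Q = 0.02551 VAR  (c) S = 5.606 VA  (d) PF = 1 (lagging)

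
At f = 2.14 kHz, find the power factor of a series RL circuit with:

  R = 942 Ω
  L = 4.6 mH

Step 1 — Angular frequency: ω = 2π·f = 2π·2140 = 1.345e+04 rad/s.
Step 2 — Component impedances:
  R: Z = R = 942 Ω
  L: Z = jωL = j·1.345e+04·0.0046 = 0 + j61.85 Ω
Step 3 — Series combination: Z_total = R + L = 942 + j61.85 Ω = 944∠3.8° Ω.
Step 4 — Power factor: PF = cos(φ) = Re(Z)/|Z| = 942/944 = 0.9979.
Step 5 — Type: Im(Z) = 61.85 ⇒ lagging (phase φ = 3.8°).

PF = 0.9979 (lagging, φ = 3.8°)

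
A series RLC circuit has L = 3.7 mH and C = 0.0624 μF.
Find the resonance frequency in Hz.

Step 1 — Resonance condition Im(Z)=0 gives ω₀ = 1/√(LC).
Step 2 — ω₀ = 1/√(0.0037·6.24e-08) = 6.581e+04 rad/s.
Step 3 — f₀ = ω₀/(2π) = 1.047e+04 Hz.

f₀ = 1.047e+04 Hz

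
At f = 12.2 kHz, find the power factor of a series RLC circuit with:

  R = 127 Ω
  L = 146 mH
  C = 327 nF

Step 1 — Angular frequency: ω = 2π·f = 2π·1.22e+04 = 7.665e+04 rad/s.
Step 2 — Component impedances:
  R: Z = R = 127 Ω
  L: Z = jωL = j·7.665e+04·0.146 = 0 + j1.119e+04 Ω
  C: Z = 1/(jωC) = -j/(ω·C) = 0 - j39.89 Ω
Step 3 — Series combination: Z_total = R + L + C = 127 + j1.115e+04 Ω = 1.115e+04∠89.3° Ω.
Step 4 — Power factor: PF = cos(φ) = Re(Z)/|Z| = 127/1.115e+04 = 0.01139.
Step 5 — Type: Im(Z) = 1.115e+04 ⇒ lagging (phase φ = 89.3°).

PF = 0.01139 (lagging, φ = 89.3°)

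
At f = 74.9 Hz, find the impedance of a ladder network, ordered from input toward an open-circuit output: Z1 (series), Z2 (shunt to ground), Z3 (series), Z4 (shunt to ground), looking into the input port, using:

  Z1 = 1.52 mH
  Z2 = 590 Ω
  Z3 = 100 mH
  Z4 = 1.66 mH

Step 1 — Angular frequency: ω = 2π·f = 2π·74.9 = 470.6 rad/s.
Step 2 — Component impedances:
  Z1: Z = jωL = j·470.6·0.00152 = 0 + j0.7153 Ω
  Z2: Z = R = 590 Ω
  Z3: Z = jωL = j·470.6·0.1 = 0 + j47.06 Ω
  Z4: Z = jωL = j·470.6·0.00166 = 0 + j0.7812 Ω
Step 3 — Ladder network (open output): work backward from the far end, alternating series and parallel combinations. Z_in = 3.854 + j48.25 Ω = 48.4∠85.4° Ω.

Z = 3.854 + j48.25 Ω = 48.4∠85.4° Ω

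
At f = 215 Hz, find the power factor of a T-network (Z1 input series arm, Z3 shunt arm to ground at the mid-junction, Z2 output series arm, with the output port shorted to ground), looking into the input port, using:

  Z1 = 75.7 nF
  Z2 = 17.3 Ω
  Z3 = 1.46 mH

Step 1 — Angular frequency: ω = 2π·f = 2π·215 = 1351 rad/s.
Step 2 — Component impedances:
  Z1: Z = 1/(jωC) = -j/(ω·C) = 0 - j9779 Ω
  Z2: Z = R = 17.3 Ω
  Z3: Z = jωL = j·1351·0.00146 = 0 + j1.972 Ω
Step 3 — With the output port shorted to ground, the output series arm Z2 runs from the junction to ground; the shunt arm Z3 also runs from the junction to ground. They appear in parallel: Z3 || Z2 = 0.222 + j1.947 Ω.
Step 4 — Series with input arm Z1: Z_in = Z1 + (Z3 || Z2) = 0.222 - j9777 Ω = 9777∠-90.0° Ω.
Step 5 — Power factor: PF = cos(φ) = Re(Z)/|Z| = 0.22197/9776.9 = 2.27e-05.
Step 6 — Type: Im(Z) = -9777 ⇒ leading (phase φ = -90.0°).

PF = 2.27e-05 (leading, φ = -90.0°)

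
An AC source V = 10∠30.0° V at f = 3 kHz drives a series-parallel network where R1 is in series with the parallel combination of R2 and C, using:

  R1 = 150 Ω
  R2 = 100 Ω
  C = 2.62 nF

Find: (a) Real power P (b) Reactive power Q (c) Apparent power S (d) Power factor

Step 1 — Angular frequency: ω = 2π·f = 2π·3000 = 1.885e+04 rad/s.
Step 2 — Component impedances:
  R1: Z = R = 150 Ω
  R2: Z = R = 100 Ω
  C: Z = 1/(jωC) = -j/(ω·C) = 0 - j2.025e+04 Ω
Step 3 — Parallel branch: R2 || C = 1/(1/R2 + 1/C) = 100 - j0.4938 Ω.
Step 4 — Series with R1: Z_total = R1 + (R2 || C) = 250 - j0.4938 Ω = 250∠-0.1° Ω.
Step 5 — Source phasor: V = 10∠30.0° V = 8.66 + j5 V.
Step 6 — Current: I = V / Z = 0.0346 + j0.02007 A = 0.04∠30.1° A.
Step 7 — Complex power: S = V·I* = 0.4 - j0.0007902 VA.
Step 8 — Real power: P = Re(S) = 0.4 W.
Step 9 — Reactive power: Q = Im(S) = -0.0007902 VAR.
Step 10 — Apparent power: |S| = 0.4 VA.
Step 11 — Power factor: PF = P/|S| = 1 (leading).

(a) P = 0.4 W  (b) Q = -0.0007902 VAR  (c) S = 0.4 VA  (d) PF = 1 (leading)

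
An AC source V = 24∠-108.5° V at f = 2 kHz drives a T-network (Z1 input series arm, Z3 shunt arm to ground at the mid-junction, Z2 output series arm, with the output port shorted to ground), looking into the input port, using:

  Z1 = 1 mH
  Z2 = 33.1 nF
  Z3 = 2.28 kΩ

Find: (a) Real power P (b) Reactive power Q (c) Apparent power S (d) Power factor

Step 1 — Angular frequency: ω = 2π·f = 2π·2000 = 1.257e+04 rad/s.
Step 2 — Component impedances:
  Z1: Z = jωL = j·1.257e+04·0.001 = 0 + j12.57 Ω
  Z2: Z = 1/(jωC) = -j/(ω·C) = 0 - j2404 Ω
  Z3: Z = R = 2280 Ω
Step 3 — With the output port shorted to ground, the output series arm Z2 runs from the junction to ground; the shunt arm Z3 also runs from the junction to ground. They appear in parallel: Z3 || Z2 = 1200 - j1138 Ω.
Step 4 — Series with input arm Z1: Z_in = Z1 + (Z3 || Z2) = 1200 - j1126 Ω = 1646∠-43.2° Ω.
Step 5 — Source phasor: V = 24∠-108.5° V = -7.615 - j22.76 V.
Step 6 — Current: I = V / Z = 0.006086 - j0.01325 A = 0.01458∠-65.3° A.
Step 7 — Complex power: S = V·I* = 0.2553 - j0.2394 VA.
Step 8 — Real power: P = Re(S) = 0.2553 W.
Step 9 — Reactive power: Q = Im(S) = -0.2394 VAR.
Step 10 — Apparent power: |S| = 0.35 VA.
Step 11 — Power factor: PF = P/|S| = 0.7294 (leading).

(a) P = 0.2553 W  (b) Q = -0.2394 VAR  (c) S = 0.35 VA  (d) PF = 0.7294 (leading)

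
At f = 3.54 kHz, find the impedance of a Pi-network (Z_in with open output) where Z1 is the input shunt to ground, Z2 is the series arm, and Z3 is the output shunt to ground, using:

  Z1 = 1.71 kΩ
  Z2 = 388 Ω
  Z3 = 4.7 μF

Step 1 — Angular frequency: ω = 2π·f = 2π·3540 = 2.224e+04 rad/s.
Step 2 — Component impedances:
  Z1: Z = R = 1710 Ω
  Z2: Z = R = 388 Ω
  Z3: Z = 1/(jωC) = -j/(ω·C) = 0 - j9.566 Ω
Step 3 — With open output, the series arm Z2 and the output shunt Z3 appear in series to ground: Z2 + Z3 = 388 - j9.566 Ω.
Step 4 — Parallel with input shunt Z1: Z_in = Z1 || (Z2 + Z3) = 316.3 - j6.355 Ω = 316.3∠-1.2° Ω.

Z = 316.3 - j6.355 Ω = 316.3∠-1.2° Ω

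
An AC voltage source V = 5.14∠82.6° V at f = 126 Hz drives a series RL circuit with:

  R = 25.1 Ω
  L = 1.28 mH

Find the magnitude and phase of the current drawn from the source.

Step 1 — Angular frequency: ω = 2π·f = 2π·126 = 791.7 rad/s.
Step 2 — Component impedances:
  R: Z = R = 25.1 Ω
  L: Z = jωL = j·791.7·0.00128 = 0 + j1.013 Ω
Step 3 — Series combination: Z_total = R + L = 25.1 + j1.013 Ω = 25.12∠2.3° Ω.
Step 4 — Source phasor: V = 5.14∠82.6° V = 0.662 + j5.097 V.
Step 5 — Ohm's law: I = V / Z_total = (0.662 + j5.097) / (25.1 + j1.013) = 0.03452 + j0.2017 A.
Step 6 — Convert to polar: |I| = 0.2046 A, ∠I = 80.3°.

I = 0.2046∠80.3° A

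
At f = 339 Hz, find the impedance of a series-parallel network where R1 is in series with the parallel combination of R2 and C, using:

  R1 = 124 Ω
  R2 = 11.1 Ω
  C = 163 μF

Step 1 — Angular frequency: ω = 2π·f = 2π·339 = 2130 rad/s.
Step 2 — Component impedances:
  R1: Z = R = 124 Ω
  R2: Z = R = 11.1 Ω
  C: Z = 1/(jωC) = -j/(ω·C) = 0 - j2.88 Ω
Step 3 — Parallel branch: R2 || C = 1/(1/R2 + 1/C) = 0.7002 - j2.699 Ω.
Step 4 — Series with R1: Z_total = R1 + (R2 || C) = 124.7 - j2.699 Ω = 124.7∠-1.2° Ω.

Z = 124.7 - j2.699 Ω = 124.7∠-1.2° Ω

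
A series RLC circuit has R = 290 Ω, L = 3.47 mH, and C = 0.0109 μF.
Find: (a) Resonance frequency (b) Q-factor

Step 1 — Resonance condition Im(Z)=0 gives ω₀ = 1/√(LC).
Step 2 — ω₀ = 1/√(0.00347·1.09e-08) = 1.626e+05 rad/s.
Step 3 — f₀ = ω₀/(2π) = 2.588e+04 Hz.
Step 4 — Series Q: Q = ω₀L/R = 1.626e+05·0.00347/290 = 1.946.

(a) f₀ = 2.588e+04 Hz  (b) Q = 1.946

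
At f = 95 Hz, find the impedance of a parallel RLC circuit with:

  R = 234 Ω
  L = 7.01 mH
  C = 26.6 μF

Step 1 — Angular frequency: ω = 2π·f = 2π·95 = 596.9 rad/s.
Step 2 — Component impedances:
  R: Z = R = 234 Ω
  L: Z = jωL = j·596.9·0.00701 = 0 + j4.184 Ω
  C: Z = 1/(jωC) = -j/(ω·C) = 0 - j62.98 Ω
Step 3 — Parallel combination: 1/Z_total = 1/R + 1/L + 1/C; Z_total = 0.08582 + j4.48 Ω = 4.481∠88.9° Ω.

Z = 0.08582 + j4.48 Ω = 4.481∠88.9° Ω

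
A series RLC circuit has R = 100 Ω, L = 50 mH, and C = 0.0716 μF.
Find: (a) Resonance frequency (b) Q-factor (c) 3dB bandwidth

Step 1 — Resonance condition Im(Z)=0 gives ω₀ = 1/√(LC).
Step 2 — ω₀ = 1/√(0.05·7.16e-08) = 1.671e+04 rad/s.
Step 3 — f₀ = ω₀/(2π) = 2660 Hz.
Step 4 — Series Q: Q = ω₀L/R = 1.671e+04·0.05/100 = 8.357.
Step 5 — 3dB bandwidth: Δω = ω₀/Q = 2000 rad/s; BW = Δω/(2π) = 318.3 Hz.

(a) f₀ = 2660 Hz  (b) Q = 8.357  (c) BW = 318.3 Hz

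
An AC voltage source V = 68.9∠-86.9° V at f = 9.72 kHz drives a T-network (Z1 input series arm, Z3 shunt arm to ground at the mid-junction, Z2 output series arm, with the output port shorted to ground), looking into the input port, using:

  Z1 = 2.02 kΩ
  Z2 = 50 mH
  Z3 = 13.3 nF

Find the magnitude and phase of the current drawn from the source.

Step 1 — Angular frequency: ω = 2π·f = 2π·9720 = 6.107e+04 rad/s.
Step 2 — Component impedances:
  Z1: Z = R = 2020 Ω
  Z2: Z = jωL = j·6.107e+04·0.05 = 0 + j3054 Ω
  Z3: Z = 1/(jωC) = -j/(ω·C) = 0 - j1231 Ω
Step 3 — With the output port shorted to ground, the output series arm Z2 runs from the junction to ground; the shunt arm Z3 also runs from the junction to ground. They appear in parallel: Z3 || Z2 = 0 - j2063 Ω.
Step 4 — Series with input arm Z1: Z_in = Z1 + (Z3 || Z2) = 2020 - j2063 Ω = 2887∠-45.6° Ω.
Step 5 — Source phasor: V = 68.9∠-86.9° V = 3.726 - j68.8 V.
Step 6 — Ohm's law: I = V / Z_total = (3.726 - j68.8) / (2020 - j2063) = 0.01793 - j0.01575 A.
Step 7 — Convert to polar: |I| = 0.02386 A, ∠I = -41.3°.

I = 0.02386∠-41.3° A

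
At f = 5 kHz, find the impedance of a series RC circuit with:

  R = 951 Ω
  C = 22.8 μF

Step 1 — Angular frequency: ω = 2π·f = 2π·5000 = 3.142e+04 rad/s.
Step 2 — Component impedances:
  R: Z = R = 951 Ω
  C: Z = 1/(jωC) = -j/(ω·C) = 0 - j1.396 Ω
Step 3 — Series combination: Z_total = R + C = 951 - j1.396 Ω = 951∠-0.1° Ω.

Z = 951 - j1.396 Ω = 951∠-0.1° Ω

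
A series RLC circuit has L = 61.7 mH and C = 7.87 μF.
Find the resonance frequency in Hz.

Step 1 — Resonance condition Im(Z)=0 gives ω₀ = 1/√(LC).
Step 2 — ω₀ = 1/√(0.0617·7.87e-06) = 1435 rad/s.
Step 3 — f₀ = ω₀/(2π) = 228.4 Hz.

f₀ = 228.4 Hz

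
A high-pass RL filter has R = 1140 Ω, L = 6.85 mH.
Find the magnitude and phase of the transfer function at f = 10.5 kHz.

Step 1 — Angular frequency: ω = 2π·1.05e+04 = 6.597e+04 rad/s.
Step 2 — Transfer function: H(jω) = jωL/(R + jωL).
Step 3 — Numerator jωL = j·451.9; denominator R + jωL = 1140 + j451.9.
Step 4 — H = 0.1358 + j0.3426.
Step 5 — Magnitude: |H| = 0.3685 (-8.7 dB); phase: φ = 68.4°.

|H| = 0.3685 (-8.7 dB), φ = 68.4°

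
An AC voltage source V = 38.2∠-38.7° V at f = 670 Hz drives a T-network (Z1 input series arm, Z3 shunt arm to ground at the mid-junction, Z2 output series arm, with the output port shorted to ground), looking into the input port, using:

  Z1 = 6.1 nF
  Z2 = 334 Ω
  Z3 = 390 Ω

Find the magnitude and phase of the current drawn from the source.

Step 1 — Angular frequency: ω = 2π·f = 2π·670 = 4210 rad/s.
Step 2 — Component impedances:
  Z1: Z = 1/(jωC) = -j/(ω·C) = 0 - j3.894e+04 Ω
  Z2: Z = R = 334 Ω
  Z3: Z = R = 390 Ω
Step 3 — With the output port shorted to ground, the output series arm Z2 runs from the junction to ground; the shunt arm Z3 also runs from the junction to ground. They appear in parallel: Z3 || Z2 = 179.9 Ω.
Step 4 — Series with input arm Z1: Z_in = Z1 + (Z3 || Z2) = 179.9 - j3.894e+04 Ω = 3.894e+04∠-89.7° Ω.
Step 5 — Source phasor: V = 38.2∠-38.7° V = 29.81 - j23.88 V.
Step 6 — Ohm's law: I = V / Z_total = (29.81 - j23.88) / (179.9 - j3.894e+04) = 0.0006169 + j0.0007627 A.
Step 7 — Convert to polar: |I| = 0.0009809 A, ∠I = 51.0°.

I = 0.0009809∠51.0° A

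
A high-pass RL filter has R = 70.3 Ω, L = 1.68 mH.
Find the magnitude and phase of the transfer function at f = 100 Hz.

Step 1 — Angular frequency: ω = 2π·100 = 628.3 rad/s.
Step 2 — Transfer function: H(jω) = jωL/(R + jωL).
Step 3 — Numerator jωL = j·1.056; denominator R + jωL = 70.3 + j1.056.
Step 4 — H = 0.0002254 + j0.01501.
Step 5 — Magnitude: |H| = 0.01501 (-36.5 dB); phase: φ = 89.1°.

|H| = 0.01501 (-36.5 dB), φ = 89.1°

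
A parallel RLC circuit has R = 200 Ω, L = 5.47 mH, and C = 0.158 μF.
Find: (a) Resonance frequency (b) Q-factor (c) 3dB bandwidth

Step 1 — Resonance: ω₀ = 1/√(LC) = 1/√(0.00547·1.58e-07) = 3.402e+04 rad/s.
Step 2 — f₀ = ω₀/(2π) = 5414 Hz.
Step 3 — Parallel Q: Q = R/(ω₀L) = 200/(3.402e+04·0.00547) = 1.075.
Step 4 — Bandwidth: Δω = ω₀/Q = 3.165e+04 rad/s; BW = Δω/(2π) = 5037 Hz.

(a) f₀ = 5414 Hz  (b) Q = 1.075  (c) BW = 5037 Hz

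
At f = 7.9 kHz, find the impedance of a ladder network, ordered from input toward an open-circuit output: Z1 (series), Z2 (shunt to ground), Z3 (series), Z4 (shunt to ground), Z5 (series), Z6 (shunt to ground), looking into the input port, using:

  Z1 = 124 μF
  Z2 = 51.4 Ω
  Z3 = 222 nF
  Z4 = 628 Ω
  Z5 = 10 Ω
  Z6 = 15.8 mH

Step 1 — Angular frequency: ω = 2π·f = 2π·7900 = 4.964e+04 rad/s.
Step 2 — Component impedances:
  Z1: Z = 1/(jωC) = -j/(ω·C) = 0 - j0.1625 Ω
  Z2: Z = R = 51.4 Ω
  Z3: Z = 1/(jωC) = -j/(ω·C) = 0 - j90.75 Ω
  Z4: Z = R = 628 Ω
  Z5: Z = R = 10 Ω
  Z6: Z = jωL = j·4.964e+04·0.0158 = 0 + j784.3 Ω
Step 3 — Ladder network (open output): work backward from the far end, alternating series and parallel combinations. Z_in = 46.48 + j2.244 Ω = 46.53∠2.8° Ω.

Z = 46.48 + j2.244 Ω = 46.53∠2.8° Ω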